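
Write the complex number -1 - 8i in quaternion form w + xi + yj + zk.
-1 - 8i + 0j + 0k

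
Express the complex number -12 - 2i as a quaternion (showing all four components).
-12 - 2i + 0j + 0k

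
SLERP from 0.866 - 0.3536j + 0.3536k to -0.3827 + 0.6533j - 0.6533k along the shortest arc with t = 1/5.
0.7933 - 0.4305j + 0.4305k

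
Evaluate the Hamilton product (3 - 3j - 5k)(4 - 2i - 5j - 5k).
-28 - 16i - 17j - 41k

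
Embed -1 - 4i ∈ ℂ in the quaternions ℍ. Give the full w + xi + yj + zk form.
-1 - 4i + 0j + 0k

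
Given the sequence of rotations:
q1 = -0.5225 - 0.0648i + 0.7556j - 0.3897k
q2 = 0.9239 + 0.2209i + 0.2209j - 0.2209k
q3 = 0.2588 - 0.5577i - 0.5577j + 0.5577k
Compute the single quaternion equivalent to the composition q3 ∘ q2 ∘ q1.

q2 · q1 = -0.7214 - 0.0945i + 0.6831j - 0.0634k
q3 · q2 · q1 = 0.1769 + 0.0323i + 0.4911j - 0.8524k
0.1769 + 0.0323i + 0.4911j - 0.8524k


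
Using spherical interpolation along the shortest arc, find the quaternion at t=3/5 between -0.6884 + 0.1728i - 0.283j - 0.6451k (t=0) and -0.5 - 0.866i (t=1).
-0.7413 - 0.5564i - 0.1508j - 0.3438k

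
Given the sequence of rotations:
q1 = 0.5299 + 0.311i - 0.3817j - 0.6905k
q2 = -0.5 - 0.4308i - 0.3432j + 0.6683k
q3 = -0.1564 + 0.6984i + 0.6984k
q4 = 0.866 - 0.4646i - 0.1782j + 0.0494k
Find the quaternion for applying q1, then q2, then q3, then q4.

q2 · q1 = 0.1995 + 0.1083i - 0.0806j + 0.9706k
q3 · q2 · q1 = -0.7847 + 0.1787i - 0.5896j - 0.0688k
q4 · q3 · q2 · q1 = -0.6982 + 0.5607i - 0.3939j + 0.2074k
-0.6982 + 0.5607i - 0.3939j + 0.2074k


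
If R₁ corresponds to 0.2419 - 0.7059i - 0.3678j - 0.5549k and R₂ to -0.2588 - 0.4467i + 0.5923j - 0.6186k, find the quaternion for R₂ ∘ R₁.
-0.5033 - 0.4816i + 0.4273j + 0.5764k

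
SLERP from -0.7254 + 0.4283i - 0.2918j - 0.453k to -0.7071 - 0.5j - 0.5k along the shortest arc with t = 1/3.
-0.7384 + 0.2919i - 0.3714j - 0.4813k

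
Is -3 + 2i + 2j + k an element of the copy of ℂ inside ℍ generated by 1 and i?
No. The quaternion -3 + 2i + 2j + k has j-coefficient y = 2 and k-coefficient z = 1, not both zero, so it does not lie in the complex subalgebra spanned by 1 and i.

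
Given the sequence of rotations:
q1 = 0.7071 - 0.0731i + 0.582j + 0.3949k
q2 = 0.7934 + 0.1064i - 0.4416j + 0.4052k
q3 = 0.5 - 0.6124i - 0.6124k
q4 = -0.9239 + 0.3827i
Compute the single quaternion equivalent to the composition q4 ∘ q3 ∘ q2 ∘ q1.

q2 · q1 = 0.6658 - 0.393i + 0.0779j + 0.6295k
q3 · q2 · q1 = 0.4777 - 0.5565i + 0.6651j - 0.1407k
q4 · q3 · q2 · q1 = -0.2284 + 0.697i - 0.5606j + 0.3845k
-0.2284 + 0.697i - 0.5606j + 0.3845k


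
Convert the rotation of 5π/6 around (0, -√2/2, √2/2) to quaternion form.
0.2588 - 0.683j + 0.683k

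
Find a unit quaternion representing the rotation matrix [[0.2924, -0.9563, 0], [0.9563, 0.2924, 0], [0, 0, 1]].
0.8039 + 0.5948k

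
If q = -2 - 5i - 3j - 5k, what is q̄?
-2 + 5i + 3j + 5k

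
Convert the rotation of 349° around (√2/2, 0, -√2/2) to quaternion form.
-0.9954 + 0.0678i - 0.0678k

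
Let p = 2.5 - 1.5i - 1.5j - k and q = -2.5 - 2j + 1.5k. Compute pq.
-7.75 - 0.5i + j + 9.25k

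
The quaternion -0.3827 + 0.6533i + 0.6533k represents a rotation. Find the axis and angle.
axis = (√2/2, 0, √2/2), θ = 5π/4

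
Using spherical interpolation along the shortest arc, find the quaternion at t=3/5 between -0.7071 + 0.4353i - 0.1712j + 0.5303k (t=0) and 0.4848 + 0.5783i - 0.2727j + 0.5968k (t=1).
-0.0106 + 0.6454i - 0.2868j + 0.7078k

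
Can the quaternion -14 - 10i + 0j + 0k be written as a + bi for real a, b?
Yes. The quaternion -14 - 10i has j- and k-coefficients y = z = 0, so it lies in the complex subalgebra spanned by 1 and i.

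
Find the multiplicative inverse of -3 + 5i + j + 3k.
-0.0682 - 0.1136i - 0.0227j - 0.0682k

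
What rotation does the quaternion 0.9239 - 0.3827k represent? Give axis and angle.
axis = (0, 0, -1), θ = π/4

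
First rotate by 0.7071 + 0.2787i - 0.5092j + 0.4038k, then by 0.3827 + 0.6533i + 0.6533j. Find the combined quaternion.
0.4212 + 0.8324i + 0.0033j - 0.3602k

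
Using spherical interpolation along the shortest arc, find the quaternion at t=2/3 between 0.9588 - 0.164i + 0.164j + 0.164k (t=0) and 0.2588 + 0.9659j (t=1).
0.59 - 0.0673i + 0.8018j + 0.0673k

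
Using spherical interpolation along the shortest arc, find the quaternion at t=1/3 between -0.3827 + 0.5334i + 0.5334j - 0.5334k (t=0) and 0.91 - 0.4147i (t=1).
-0.6292 + 0.5487i + 0.3892j - 0.3892k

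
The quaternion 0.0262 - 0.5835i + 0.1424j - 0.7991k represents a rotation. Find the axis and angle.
axis = (-0.5837, 0.1424, -0.7994), θ = 177°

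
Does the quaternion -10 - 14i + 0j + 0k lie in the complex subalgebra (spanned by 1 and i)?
Yes. The quaternion -10 - 14i has j- and k-coefficients y = z = 0, so it lies in the complex subalgebra spanned by 1 and i.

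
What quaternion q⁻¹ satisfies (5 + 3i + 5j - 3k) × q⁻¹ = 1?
0.0735 - 0.0441i - 0.0735j + 0.0441k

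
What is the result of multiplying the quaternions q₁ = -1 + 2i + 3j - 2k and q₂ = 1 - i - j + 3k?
10 + 10i - 4k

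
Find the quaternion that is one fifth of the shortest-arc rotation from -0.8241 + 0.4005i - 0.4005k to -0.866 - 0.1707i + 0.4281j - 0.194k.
-0.874 + 0.2946i + 0.0942j - 0.3748k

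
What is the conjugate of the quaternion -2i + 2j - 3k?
2i - 2j + 3k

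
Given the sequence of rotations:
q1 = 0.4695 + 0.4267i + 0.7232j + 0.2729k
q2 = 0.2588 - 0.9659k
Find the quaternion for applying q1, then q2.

q2 · q1 = 0.3851 + 0.809i - 0.225j - 0.3829k
0.3851 + 0.809i - 0.225j - 0.3829k


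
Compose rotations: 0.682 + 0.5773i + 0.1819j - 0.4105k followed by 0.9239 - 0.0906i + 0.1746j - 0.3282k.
0.5159 + 0.4596i + 0.0605j - 0.7204k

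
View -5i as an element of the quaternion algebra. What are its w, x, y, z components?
0 - 5i + 0j + 0k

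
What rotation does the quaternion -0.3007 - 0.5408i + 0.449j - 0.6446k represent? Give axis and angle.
axis = (-0.567, 0.4708, -0.6759), θ = 215°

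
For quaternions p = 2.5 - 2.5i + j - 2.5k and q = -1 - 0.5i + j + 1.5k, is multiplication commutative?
No: pq = -1 + 5.25i + 6.5j + 4.25k ≠ -1 - 2.75i - 3.5j + 8.25k = qp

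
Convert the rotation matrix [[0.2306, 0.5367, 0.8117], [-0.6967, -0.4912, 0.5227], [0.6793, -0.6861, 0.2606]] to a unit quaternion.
-0.5 + 0.6044i - 0.0662j + 0.6167k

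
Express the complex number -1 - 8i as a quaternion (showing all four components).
-1 - 8i + 0j + 0k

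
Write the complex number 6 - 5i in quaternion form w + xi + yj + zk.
6 - 5i + 0j + 0k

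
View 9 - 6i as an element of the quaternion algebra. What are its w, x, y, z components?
9 - 6i + 0j + 0k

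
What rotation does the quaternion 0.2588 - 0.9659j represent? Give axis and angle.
axis = (0, -1, 0), θ = 5π/6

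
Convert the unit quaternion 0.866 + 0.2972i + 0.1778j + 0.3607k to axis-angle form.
axis = (0.5943, 0.3556, 0.7213), θ = π/3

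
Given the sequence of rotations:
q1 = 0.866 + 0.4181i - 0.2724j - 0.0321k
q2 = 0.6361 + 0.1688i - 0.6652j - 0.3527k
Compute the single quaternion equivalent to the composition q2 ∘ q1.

q2 · q1 = 0.2878 + 0.3374i - 0.8914j - 0.0937k
0.2878 + 0.3374i - 0.8914j - 0.0937k


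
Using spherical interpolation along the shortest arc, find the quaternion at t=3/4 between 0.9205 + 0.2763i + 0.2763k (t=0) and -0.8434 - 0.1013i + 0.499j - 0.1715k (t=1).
0.8884 + 0.1502i - 0.3828j + 0.204k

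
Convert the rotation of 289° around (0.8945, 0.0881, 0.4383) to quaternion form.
-0.8141 + 0.5194i + 0.0512j + 0.2545k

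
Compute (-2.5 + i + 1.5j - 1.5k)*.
-2.5 - i - 1.5j + 1.5k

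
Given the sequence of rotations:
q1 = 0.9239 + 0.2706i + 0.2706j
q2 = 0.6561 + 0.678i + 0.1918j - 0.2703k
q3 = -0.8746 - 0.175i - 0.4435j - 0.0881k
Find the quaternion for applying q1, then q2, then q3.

q2 · q1 = 0.3708 + 0.8771i + 0.2816j - 0.1182k
q3 · q2 · q1 = -0.0563 - 0.7548i - 0.5087j + 0.4104k
-0.0563 - 0.7548i - 0.5087j + 0.4104k


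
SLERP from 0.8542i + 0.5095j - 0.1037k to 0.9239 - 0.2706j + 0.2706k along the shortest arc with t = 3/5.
-0.6992 + 0.4613i + 0.4799j - 0.2608k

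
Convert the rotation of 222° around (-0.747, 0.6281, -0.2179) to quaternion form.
-0.3584 - 0.6974i + 0.5864j - 0.2034k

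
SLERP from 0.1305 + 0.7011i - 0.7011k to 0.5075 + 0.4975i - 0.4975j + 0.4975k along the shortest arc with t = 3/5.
0.4733 + 0.7892i - 0.3914j - 0.0064k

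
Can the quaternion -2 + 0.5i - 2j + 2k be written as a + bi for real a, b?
No. The quaternion -2 + 0.5i - 2j + 2k has j-coefficient y = -2 and k-coefficient z = 2, not both zero, so it does not lie in the complex subalgebra spanned by 1 and i.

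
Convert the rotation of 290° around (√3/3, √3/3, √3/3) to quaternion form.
-0.8192 + 0.3312i + 0.3312j + 0.3312k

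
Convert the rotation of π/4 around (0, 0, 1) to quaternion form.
0.9239 + 0.3827k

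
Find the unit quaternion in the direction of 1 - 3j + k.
0.3015 - 0.9045j + 0.3015k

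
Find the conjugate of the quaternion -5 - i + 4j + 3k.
-5 + i - 4j - 3k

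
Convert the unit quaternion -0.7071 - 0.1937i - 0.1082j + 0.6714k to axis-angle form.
axis = (-0.2739, -0.153, 0.9495), θ = 3π/2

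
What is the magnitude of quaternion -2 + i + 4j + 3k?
√30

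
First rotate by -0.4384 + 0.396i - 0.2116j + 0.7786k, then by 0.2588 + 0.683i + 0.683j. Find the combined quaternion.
-0.2394 + 0.3348i - 0.886j - 0.2135k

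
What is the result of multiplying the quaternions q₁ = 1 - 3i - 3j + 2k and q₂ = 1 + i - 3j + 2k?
-9 - 2i + 2j + 16k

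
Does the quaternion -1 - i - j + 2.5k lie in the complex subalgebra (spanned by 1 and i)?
No. The quaternion -1 - i - j + 2.5k has j-coefficient y = -1 and k-coefficient z = 2.5, not both zero, so it does not lie in the complex subalgebra spanned by 1 and i.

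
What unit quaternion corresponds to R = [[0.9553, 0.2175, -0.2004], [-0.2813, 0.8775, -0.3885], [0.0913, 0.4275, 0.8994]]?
0.9659 + 0.2112i - 0.0755j - 0.1291k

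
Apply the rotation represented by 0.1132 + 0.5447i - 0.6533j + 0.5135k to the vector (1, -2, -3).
(0.04, 2.029, 3.144)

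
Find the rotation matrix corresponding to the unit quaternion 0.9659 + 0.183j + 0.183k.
[[0.866, -0.3535, 0.3535], [0.3535, 0.933, 0.067], [-0.3535, 0.067, 0.933]]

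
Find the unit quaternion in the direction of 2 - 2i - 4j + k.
0.4 - 0.4i - 0.8j + 0.2k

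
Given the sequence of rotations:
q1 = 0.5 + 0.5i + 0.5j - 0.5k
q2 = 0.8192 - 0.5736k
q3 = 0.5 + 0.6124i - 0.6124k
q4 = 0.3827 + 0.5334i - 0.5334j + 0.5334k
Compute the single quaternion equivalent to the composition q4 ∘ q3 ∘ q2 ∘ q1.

q2 · q1 = 0.1228 + 0.6964i + 0.1228j - 0.6964k
q3 · q2 · q1 = -0.7916 + 0.4986i + 0.0614j - 0.3482k
q4 · q3 · q2 · q1 = -0.3504 - 0.0784i + 0.8974j - 0.2568k
-0.3504 - 0.0784i + 0.8974j - 0.2568k


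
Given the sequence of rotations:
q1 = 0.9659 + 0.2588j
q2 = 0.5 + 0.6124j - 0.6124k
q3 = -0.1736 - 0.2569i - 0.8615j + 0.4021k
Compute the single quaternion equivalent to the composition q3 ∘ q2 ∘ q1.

q2 · q1 = 0.3245 + 0.1585i + 0.7209j - 0.5915k
q3 · q2 · q1 = 0.8433 + 0.1088i - 0.4929j + 0.1845k
0.8433 + 0.1088i - 0.4929j + 0.1845k


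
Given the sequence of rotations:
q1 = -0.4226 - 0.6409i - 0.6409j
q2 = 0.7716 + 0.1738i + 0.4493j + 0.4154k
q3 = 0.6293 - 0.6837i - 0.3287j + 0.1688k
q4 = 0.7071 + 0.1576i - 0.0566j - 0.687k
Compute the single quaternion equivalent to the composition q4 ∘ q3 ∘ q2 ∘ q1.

q2 · q1 = 0.0733 - 0.3017i - 0.9506j + 0.001k
q3 · q2 · q1 = -0.4728 - 0.0798i - 0.6725j + 0.5638k
q4 · q3 · q2 · q1 = 0.0275 - 0.6249i - 0.4828j + 0.613k
0.0275 - 0.6249i - 0.4828j + 0.613k


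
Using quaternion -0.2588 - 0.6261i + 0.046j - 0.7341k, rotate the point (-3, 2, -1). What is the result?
(-1.524, -2.299, -2.528)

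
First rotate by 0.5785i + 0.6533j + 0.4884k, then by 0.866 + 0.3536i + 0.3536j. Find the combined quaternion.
-0.4356 + 0.6737i + 0.3931j + 0.4494k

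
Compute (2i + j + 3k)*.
-2i - j - 3k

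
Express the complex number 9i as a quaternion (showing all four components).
0 + 9i + 0j + 0k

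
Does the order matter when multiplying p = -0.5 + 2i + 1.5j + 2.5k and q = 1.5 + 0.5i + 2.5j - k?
Yes: pq = -3 - 5i + 4.25j + 8.5k ≠ -3 + 10.5i - 2.25j = qp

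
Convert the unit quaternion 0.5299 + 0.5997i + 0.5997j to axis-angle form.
axis = (√2/2, √2/2, 0), θ = 116°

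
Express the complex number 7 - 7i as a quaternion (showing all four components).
7 - 7i + 0j + 0k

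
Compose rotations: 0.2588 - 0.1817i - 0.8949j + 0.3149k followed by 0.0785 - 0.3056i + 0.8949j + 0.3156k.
0.6663 + 0.4709i + 0.2002j + 0.5425k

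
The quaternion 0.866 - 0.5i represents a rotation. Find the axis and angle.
axis = (-1, 0, 0), θ = π/3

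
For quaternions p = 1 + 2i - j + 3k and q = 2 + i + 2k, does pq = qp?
No: pq = -6 + 3i - 3j + 9k ≠ -6 + 7i - j + 7k = qp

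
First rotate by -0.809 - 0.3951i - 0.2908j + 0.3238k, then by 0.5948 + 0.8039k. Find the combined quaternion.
-0.7415 - 0.0012i - 0.4906j - 0.4578k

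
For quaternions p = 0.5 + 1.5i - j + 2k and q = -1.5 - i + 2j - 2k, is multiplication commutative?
No: pq = 6.75 - 4.75i + 3.5j - 2k ≠ 6.75 - 0.75i + 1.5j - 6k = qp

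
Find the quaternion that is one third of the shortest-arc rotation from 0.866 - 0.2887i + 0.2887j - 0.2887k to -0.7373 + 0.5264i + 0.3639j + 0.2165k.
0.8731 - 0.3924i + 0.071j - 0.2805k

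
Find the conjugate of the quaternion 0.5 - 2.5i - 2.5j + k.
0.5 + 2.5i + 2.5j - k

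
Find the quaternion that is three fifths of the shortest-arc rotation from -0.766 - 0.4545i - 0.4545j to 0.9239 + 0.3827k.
-0.9278 - 0.1986i - 0.1986j - 0.2457k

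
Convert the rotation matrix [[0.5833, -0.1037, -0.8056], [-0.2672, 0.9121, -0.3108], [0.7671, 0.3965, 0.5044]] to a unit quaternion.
0.866 + 0.2042i - 0.454j - 0.0472k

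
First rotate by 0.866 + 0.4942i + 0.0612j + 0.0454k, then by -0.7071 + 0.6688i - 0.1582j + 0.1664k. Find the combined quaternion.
-0.9407 + 0.2124i - 0.1284j + 0.2311k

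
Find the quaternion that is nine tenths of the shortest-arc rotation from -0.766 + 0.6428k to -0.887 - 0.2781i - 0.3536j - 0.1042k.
-0.909 - 0.2573i - 0.3272j - 0.0224k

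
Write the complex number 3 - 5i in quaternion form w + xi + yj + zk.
3 - 5i + 0j + 0k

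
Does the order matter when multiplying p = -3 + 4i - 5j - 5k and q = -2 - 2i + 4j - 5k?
Yes: pq = 9 + 43i + 28j + 31k ≠ 9 - 47i - 32j + 19k = qp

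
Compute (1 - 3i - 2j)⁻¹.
0.0714 + 0.2143i + 0.1429j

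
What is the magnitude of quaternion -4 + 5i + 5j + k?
√67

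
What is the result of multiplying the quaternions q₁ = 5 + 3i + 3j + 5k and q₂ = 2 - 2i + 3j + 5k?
-18 - 4i - 4j + 50k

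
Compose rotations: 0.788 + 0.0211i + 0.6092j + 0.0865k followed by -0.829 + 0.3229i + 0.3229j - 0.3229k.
-0.8288 + 0.4616i - 0.2853j - 0.1363k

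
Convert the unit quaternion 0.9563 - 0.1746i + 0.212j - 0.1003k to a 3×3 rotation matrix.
[[0.89, 0.1178, 0.4405], [-0.2659, 0.9189, 0.2914], [-0.3704, -0.3765, 0.8491]]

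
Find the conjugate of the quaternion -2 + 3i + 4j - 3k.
-2 - 3i - 4j + 3k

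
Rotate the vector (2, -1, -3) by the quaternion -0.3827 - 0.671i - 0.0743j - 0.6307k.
(-1.94, 3.121, 0.706)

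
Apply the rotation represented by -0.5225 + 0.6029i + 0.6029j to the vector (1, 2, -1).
(2.357, 0.643, -0.176)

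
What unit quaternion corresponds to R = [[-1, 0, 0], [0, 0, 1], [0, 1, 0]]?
0.7071j + 0.7071k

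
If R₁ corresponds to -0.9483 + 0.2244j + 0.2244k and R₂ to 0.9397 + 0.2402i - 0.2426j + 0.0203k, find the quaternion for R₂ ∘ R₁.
-0.8412 - 0.2868i + 0.387j + 0.2455k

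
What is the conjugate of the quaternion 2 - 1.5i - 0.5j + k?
2 + 1.5i + 0.5j - k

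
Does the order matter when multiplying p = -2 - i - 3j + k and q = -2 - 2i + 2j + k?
Yes: pq = 7 + i + j - 12k ≠ 7 + 11i + 3j + 4k = qp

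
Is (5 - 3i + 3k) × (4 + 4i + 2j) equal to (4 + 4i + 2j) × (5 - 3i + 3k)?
No: pq = 32 + 2i + 22j + 6k ≠ 32 + 14i - 2j + 18k = qp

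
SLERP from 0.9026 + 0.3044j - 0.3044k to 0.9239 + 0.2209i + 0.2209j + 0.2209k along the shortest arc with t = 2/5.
0.9499 + 0.0928i + 0.2823j - 0.0968k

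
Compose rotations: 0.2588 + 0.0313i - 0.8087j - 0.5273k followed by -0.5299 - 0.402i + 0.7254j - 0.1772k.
0.3686 - 0.6464i + 0.3987j + 0.5359k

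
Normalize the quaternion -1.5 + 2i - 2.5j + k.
-0.4082 + 0.5443i - 0.6804j + 0.2722k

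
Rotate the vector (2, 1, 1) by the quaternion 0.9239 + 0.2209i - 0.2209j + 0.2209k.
(0.793, 0.92, 2.127)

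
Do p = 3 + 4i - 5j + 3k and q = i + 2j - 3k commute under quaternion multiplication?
No: pq = 15 + 12i + 21j + 4k ≠ 15 - 6i - 9j - 22k = qp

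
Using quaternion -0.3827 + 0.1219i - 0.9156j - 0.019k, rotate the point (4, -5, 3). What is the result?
(0.568, -5.298, -4.648)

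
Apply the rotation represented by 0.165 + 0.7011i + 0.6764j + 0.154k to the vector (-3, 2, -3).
(0.365, -2.99, 3.596)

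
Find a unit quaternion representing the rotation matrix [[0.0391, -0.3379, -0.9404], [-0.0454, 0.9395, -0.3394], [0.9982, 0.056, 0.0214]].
0.7071 + 0.1398i - 0.6854j + 0.1034k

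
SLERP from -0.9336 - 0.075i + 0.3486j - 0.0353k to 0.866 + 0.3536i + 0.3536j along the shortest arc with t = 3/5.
-0.9627 - 0.2595i - 0.0746j - 0.0154k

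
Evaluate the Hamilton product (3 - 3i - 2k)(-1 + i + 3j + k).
2 + 12i + 10j - 4k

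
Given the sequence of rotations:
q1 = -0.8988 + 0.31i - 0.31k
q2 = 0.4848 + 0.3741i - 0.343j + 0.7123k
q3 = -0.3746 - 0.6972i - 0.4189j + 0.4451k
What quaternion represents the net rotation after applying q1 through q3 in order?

q2 · q1 = -0.3309 - 0.0796i + 0.6451j - 0.6842k
q3 · q2 · q1 = 0.6432 + 0.26i - 0.6155j - 0.3741k
0.6432 + 0.26i - 0.6155j - 0.3741k


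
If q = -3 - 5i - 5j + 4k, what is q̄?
-3 + 5i + 5j - 4k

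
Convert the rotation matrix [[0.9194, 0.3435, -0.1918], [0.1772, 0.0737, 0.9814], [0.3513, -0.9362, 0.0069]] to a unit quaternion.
0.7071 - 0.678i - 0.192j - 0.0588k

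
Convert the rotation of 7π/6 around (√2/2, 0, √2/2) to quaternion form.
-0.2588 + 0.683i + 0.683k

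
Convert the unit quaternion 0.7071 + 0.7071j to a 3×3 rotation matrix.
[[0, 0, 1], [0, 1, 0], [-1, 0, 0]]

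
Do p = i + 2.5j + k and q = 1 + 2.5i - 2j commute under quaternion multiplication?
No: pq = 2.5 + 3i + 5j - 7.25k ≠ 2.5 - i + 9.25k = qp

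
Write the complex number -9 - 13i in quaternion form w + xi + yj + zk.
-9 - 13i + 0j + 0k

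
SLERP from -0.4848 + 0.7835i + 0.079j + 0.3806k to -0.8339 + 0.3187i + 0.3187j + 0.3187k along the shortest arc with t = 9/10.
-0.8126 + 0.3747i + 0.2992j + 0.3315k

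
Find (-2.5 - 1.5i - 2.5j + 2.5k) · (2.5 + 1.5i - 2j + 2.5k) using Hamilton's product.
-15.25 - 8.75i + 6.25j + 6.75k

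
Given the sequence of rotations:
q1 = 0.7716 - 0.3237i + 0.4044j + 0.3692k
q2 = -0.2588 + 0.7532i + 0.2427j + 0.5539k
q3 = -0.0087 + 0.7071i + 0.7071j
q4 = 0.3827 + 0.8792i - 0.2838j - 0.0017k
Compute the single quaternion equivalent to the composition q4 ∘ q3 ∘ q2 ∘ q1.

q2 · q1 = -0.2585 + 0.5306i - 0.3748j + 0.715k
q3 · q2 · q1 = -0.1079 + 0.3182i - 0.6851j - 0.6464k
q4 · q3 · q2 · q1 = -0.5166 + 0.2092i + 0.3362j - 0.7592k
-0.5166 + 0.2092i + 0.3362j - 0.7592k


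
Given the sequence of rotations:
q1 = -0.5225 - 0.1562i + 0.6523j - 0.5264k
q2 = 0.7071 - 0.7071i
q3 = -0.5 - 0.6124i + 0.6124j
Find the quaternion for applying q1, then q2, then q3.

q2 · q1 = -0.4799 + 0.259i + 0.089j - 0.8335k
q3 · q2 · q1 = 0.3441 - 0.346i - 0.8488j + 0.2036k
0.3441 - 0.346i - 0.8488j + 0.2036k


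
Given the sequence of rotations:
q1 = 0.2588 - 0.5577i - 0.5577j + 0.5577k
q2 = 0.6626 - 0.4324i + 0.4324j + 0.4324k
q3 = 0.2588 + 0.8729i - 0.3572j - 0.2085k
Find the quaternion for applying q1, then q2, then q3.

q2 · q1 = -0.0697 + 0.0009i - 0.2576j + 0.9637k
q3 · q2 · q1 = 0.0901 - 0.4586i - 0.8832j + 0.0394k
0.0901 - 0.4586i - 0.8832j + 0.0394k


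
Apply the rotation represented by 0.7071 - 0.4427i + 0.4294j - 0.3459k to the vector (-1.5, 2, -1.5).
(-1.74, 1.548, -1.754)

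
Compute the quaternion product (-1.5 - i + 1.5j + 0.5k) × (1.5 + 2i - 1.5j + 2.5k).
0.75 + 8j - 4.5k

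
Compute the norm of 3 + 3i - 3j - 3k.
6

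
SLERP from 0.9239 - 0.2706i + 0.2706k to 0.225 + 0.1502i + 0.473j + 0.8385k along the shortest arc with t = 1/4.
0.8414 - 0.1789i + 0.1479j + 0.488k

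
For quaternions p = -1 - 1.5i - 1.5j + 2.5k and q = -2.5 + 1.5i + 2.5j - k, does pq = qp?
No: pq = 11 - 2.5i + 3.5j - 6.75k ≠ 11 + 7i - j - 3.75k = qp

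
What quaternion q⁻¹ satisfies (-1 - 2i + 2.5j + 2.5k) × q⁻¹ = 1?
-0.0571 + 0.1143i - 0.1429j - 0.1429k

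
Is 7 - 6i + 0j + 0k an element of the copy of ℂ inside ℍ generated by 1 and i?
Yes. The quaternion 7 - 6i has j- and k-coefficients y = z = 0, so it lies in the complex subalgebra spanned by 1 and i.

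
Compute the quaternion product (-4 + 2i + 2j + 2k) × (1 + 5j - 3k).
-8 - 14i - 12j + 24k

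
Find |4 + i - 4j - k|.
√34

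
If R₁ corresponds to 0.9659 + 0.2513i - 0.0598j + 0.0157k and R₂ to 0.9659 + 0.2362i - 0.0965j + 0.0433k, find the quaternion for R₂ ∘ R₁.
0.8672 + 0.472i - 0.1438j + 0.0671k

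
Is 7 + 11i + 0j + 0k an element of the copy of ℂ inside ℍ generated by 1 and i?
Yes. The quaternion 7 + 11i has j- and k-coefficients y = z = 0, so it lies in the complex subalgebra spanned by 1 and i.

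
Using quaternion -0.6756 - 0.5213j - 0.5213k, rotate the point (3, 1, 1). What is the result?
(-0.261, 3.113, -1.113)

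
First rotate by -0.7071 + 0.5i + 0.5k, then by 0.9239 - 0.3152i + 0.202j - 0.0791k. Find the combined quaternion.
-0.4561 + 0.7858i - 0.0248j + 0.4169k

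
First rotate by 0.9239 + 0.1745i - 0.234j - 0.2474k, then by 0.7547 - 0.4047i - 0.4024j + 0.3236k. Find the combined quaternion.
0.7538 - 0.0669i - 0.592j + 0.2772k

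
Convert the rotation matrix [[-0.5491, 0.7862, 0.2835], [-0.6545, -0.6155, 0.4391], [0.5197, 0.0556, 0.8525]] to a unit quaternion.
-0.4147 + 0.2312i + 0.1424j + 0.8685k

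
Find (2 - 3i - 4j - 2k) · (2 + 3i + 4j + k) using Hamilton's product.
31 + 4i - 3j - 2k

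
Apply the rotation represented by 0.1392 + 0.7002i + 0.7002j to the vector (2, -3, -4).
(-3.683, 2.683, 2.87)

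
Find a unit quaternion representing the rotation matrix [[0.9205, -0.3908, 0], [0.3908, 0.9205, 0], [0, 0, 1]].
0.9799 + 0.1994k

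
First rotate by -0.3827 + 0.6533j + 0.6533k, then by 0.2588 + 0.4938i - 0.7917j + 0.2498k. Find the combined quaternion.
0.255 - 0.8694i + 0.1495j + 0.3961k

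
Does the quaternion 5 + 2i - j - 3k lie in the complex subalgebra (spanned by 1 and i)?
No. The quaternion 5 + 2i - j - 3k has j-coefficient y = -1 and k-coefficient z = -3, not both zero, so it does not lie in the complex subalgebra spanned by 1 and i.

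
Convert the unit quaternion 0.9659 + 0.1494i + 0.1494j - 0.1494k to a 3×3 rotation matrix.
[[0.9107, 0.3333, 0.244], [-0.244, 0.9107, -0.3333], [-0.3333, 0.244, 0.9107]]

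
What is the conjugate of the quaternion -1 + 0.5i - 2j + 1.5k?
-1 - 0.5i + 2j - 1.5k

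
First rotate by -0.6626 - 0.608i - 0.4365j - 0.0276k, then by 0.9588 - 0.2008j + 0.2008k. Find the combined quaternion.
-0.7174 - 0.4898i - 0.4076j - 0.2816k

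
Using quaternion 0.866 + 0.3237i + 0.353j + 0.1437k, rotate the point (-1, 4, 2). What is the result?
(0.618, 1.601, 4.249)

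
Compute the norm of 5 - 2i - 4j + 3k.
√54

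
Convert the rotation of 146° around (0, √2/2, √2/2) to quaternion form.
0.2924 + 0.6762j + 0.6762k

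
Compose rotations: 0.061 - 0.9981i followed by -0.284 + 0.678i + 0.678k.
0.6594 + 0.3248i - 0.6767j + 0.0414k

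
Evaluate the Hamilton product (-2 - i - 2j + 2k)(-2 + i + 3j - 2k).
15 - 2i - 2j - k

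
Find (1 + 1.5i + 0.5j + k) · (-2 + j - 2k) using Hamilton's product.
-0.5 - 5i + 3j - 2.5k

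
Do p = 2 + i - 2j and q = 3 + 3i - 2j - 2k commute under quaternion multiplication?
No: pq = -1 + 13i - 8j ≠ -1 + 5i - 12j - 8k = qp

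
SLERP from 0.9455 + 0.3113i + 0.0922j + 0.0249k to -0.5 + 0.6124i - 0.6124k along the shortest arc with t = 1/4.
0.9698 + 0.0655i + 0.0786j + 0.2213k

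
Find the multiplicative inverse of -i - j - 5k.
0.037i + 0.037j + 0.1852k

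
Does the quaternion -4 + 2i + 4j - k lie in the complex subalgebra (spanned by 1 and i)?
No. The quaternion -4 + 2i + 4j - k has j-coefficient y = 4 and k-coefficient z = -1, not both zero, so it does not lie in the complex subalgebra spanned by 1 and i.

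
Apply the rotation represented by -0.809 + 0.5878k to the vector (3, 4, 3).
(4.731, -1.617, 3)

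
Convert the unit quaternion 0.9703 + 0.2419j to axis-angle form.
axis = (0, 1, 0), θ = 28°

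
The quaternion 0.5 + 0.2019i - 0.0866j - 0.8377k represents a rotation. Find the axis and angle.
axis = (0.2331, -0.1, -0.9673), θ = 2π/3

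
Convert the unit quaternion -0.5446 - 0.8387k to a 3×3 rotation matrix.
[[-0.4068, -0.9135, 0], [0.9135, -0.4068, 0], [0, 0, 1]]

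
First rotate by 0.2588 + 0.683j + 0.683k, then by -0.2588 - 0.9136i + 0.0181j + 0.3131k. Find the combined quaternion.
-0.2932 - 0.4379i + 0.4519j - 0.7197k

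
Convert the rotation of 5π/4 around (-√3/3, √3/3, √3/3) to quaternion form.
-0.3827 - 0.5334i + 0.5334j + 0.5334k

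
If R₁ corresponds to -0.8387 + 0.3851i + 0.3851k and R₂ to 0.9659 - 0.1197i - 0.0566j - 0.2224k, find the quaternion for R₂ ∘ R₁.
-0.6784 + 0.4506i + 0.0079j + 0.5803k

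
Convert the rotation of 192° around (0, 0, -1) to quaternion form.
-0.1045 - 0.9945k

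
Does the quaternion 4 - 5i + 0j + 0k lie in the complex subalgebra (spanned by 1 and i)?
Yes. The quaternion 4 - 5i has j- and k-coefficients y = z = 0, so it lies in the complex subalgebra spanned by 1 and i.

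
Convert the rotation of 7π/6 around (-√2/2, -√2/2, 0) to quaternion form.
-0.2588 - 0.683i - 0.683j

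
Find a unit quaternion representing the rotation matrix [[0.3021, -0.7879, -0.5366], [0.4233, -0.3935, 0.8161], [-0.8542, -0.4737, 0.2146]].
0.5299 - 0.6085i + 0.1498j + 0.5714k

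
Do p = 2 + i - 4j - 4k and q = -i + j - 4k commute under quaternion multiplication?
No: pq = -11 + 18i + 10j - 11k ≠ -11 - 22i - 6j - 5k = qp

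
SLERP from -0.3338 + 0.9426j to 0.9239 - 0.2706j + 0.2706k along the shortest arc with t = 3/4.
-0.8423 + 0.4928j - 0.2182k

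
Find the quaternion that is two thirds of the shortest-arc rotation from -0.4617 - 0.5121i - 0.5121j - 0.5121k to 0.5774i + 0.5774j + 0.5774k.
-0.1593 - 0.57i - 0.57j - 0.57k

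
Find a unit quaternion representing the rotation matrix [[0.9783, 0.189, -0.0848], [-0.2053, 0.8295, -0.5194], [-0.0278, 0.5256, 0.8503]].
0.9563 + 0.2732i - 0.0149j - 0.1031k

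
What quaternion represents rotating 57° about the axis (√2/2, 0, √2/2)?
0.8788 + 0.3374i + 0.3374k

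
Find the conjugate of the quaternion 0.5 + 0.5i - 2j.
0.5 - 0.5i + 2j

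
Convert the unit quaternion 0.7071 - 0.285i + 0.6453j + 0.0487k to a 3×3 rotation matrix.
[[0.1624, -0.4367, 0.8848], [-0.2989, 0.8328, 0.4659], [-0.9403, -0.3402, 0.0047]]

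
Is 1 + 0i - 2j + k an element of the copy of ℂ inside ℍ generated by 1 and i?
No. The quaternion 1 - 2j + k has j-coefficient y = -2 and k-coefficient z = 1, not both zero, so it does not lie in the complex subalgebra spanned by 1 and i.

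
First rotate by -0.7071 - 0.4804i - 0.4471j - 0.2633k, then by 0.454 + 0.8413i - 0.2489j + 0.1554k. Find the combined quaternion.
0.0128 - 0.678i + 0.1199j - 0.7251k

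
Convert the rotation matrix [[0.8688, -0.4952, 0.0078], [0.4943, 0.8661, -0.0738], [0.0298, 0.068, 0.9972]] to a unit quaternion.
0.9659 + 0.0367i - 0.0057j + 0.2561k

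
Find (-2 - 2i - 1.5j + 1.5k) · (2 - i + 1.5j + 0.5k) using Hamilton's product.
-4.5 - 5i - 6.5j - 2.5k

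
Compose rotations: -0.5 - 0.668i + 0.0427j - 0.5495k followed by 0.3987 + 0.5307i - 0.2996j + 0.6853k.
0.5445 - 0.3963i + 0.0007j - 0.7392k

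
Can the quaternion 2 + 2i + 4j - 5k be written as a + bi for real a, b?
No. The quaternion 2 + 2i + 4j - 5k has j-coefficient y = 4 and k-coefficient z = -5, not both zero, so it does not lie in the complex subalgebra spanned by 1 and i.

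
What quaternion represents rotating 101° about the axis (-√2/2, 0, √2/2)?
0.6361 - 0.5456i + 0.5456k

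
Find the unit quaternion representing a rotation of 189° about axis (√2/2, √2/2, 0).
-0.0785 + 0.7049i + 0.7049j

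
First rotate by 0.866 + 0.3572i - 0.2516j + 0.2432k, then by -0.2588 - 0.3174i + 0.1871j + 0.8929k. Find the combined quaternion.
-0.2808 - 0.0972i + 0.6233j + 0.7233k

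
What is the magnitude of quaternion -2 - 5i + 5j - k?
√55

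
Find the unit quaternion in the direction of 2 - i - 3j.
0.5345 - 0.2673i - 0.8018j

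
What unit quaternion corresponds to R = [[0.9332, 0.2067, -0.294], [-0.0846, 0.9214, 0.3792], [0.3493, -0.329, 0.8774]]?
0.9659 - 0.1833i - 0.1665j - 0.0754k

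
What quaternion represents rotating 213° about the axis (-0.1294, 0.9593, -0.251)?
-0.284 - 0.1241i + 0.9198j - 0.2407k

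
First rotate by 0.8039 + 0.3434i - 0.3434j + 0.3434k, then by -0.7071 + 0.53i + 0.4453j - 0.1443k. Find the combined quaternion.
-0.548 + 0.2866i + 0.3692j - 0.6937k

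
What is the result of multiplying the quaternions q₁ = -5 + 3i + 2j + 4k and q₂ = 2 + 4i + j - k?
-20 - 20i + 18j + 8k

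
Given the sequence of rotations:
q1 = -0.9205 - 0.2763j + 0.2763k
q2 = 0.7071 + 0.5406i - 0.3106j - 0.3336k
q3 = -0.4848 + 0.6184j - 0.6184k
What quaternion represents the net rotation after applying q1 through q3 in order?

q2 · q1 = -0.6445 - 0.6756i - 0.0588j + 0.3531k
q3 · q2 · q1 = 0.5672 + 0.5095i + 0.0477j + 0.6452k
0.5672 + 0.5095i + 0.0477j + 0.6452k


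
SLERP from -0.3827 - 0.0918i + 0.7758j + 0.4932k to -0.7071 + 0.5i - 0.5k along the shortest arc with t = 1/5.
-0.1463 - 0.2393i + 0.7337j + 0.6189k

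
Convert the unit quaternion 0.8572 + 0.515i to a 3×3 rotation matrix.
[[1, 0, 0], [0, 0.4696, -0.8829], [0, 0.8829, 0.4696]]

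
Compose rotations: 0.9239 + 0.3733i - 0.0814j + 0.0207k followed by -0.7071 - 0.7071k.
-0.6387 - 0.3215i - 0.2064j - 0.6679k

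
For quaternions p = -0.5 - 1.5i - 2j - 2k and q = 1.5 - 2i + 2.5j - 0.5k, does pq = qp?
No: pq = 0.25 + 4.75i - j - 10.5k ≠ 0.25 - 7.25i - 7.5j + 5k = qp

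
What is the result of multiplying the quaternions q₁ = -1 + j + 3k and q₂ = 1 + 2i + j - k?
1 - 6i + 6j + 2k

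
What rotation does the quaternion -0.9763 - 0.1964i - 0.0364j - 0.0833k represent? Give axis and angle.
axis = (-0.9075, -0.1682, -0.3849), θ = 335°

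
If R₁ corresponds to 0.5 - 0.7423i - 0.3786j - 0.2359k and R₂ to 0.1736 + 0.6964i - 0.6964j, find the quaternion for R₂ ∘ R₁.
0.3401 + 0.3836i - 0.2496j - 0.8215k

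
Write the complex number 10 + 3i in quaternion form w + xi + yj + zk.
10 + 3i + 0j + 0k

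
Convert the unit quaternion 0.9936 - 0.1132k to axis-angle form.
axis = (0, 0, -1), θ = 13°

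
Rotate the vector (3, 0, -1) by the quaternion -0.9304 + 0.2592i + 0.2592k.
(2.463, -1.929, -0.463)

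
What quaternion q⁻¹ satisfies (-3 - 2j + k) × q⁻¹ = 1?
-0.2143 + 0.1429j - 0.0714k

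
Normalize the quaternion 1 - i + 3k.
0.3015 - 0.3015i + 0.9045k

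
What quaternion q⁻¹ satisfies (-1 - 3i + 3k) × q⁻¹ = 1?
-0.0526 + 0.1579i - 0.1579k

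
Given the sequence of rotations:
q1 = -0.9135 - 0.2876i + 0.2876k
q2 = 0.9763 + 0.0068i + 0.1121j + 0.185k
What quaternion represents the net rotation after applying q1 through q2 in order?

q2 · q1 = -0.9431 - 0.2548i - 0.1576j + 0.144k
-0.9431 - 0.2548i - 0.1576j + 0.144k


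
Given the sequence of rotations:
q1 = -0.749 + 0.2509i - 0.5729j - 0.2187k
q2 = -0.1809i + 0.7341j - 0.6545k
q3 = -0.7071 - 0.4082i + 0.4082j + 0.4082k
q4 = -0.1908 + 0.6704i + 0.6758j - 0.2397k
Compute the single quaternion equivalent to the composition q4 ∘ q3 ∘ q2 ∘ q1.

q2 · q1 = 0.3228 - 0.4i - 0.7536j + 0.4097k
q3 · q2 · q1 = -0.2512 + 0.6259i + 0.6686j + 0.313k
q4 · q3 · q2 · q1 = -0.7485 + 0.084i - 0.6572j + 0.0257k
-0.7485 + 0.084i - 0.6572j + 0.0257k


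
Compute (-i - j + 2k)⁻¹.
0.1667i + 0.1667j - 0.3333k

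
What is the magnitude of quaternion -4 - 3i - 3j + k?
√35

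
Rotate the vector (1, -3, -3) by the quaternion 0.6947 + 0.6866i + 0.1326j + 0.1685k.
(-0.183, 3.143, -3.015)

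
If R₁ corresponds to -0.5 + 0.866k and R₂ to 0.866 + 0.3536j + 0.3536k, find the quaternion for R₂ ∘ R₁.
-0.7392 + 0.3062i - 0.1768j + 0.5732k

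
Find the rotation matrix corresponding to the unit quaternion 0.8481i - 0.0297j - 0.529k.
[[0.4386, -0.0504, -0.8973], [-0.0504, -0.9982, 0.0314], [-0.8973, 0.0314, -0.4403]]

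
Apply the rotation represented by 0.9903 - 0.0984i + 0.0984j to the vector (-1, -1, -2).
(-1.351, -1.351, -1.533)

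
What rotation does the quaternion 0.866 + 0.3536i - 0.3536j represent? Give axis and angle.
axis = (√2/2, -√2/2, 0), θ = π/3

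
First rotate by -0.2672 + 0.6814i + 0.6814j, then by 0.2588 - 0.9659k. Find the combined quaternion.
-0.0692 + 0.8345i - 0.4818j + 0.2581k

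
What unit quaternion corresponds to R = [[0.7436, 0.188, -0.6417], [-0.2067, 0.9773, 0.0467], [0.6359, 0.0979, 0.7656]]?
0.9336 + 0.0137i - 0.3421j - 0.1057k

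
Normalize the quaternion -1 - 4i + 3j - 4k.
-0.1543 - 0.6172i + 0.4629j - 0.6172k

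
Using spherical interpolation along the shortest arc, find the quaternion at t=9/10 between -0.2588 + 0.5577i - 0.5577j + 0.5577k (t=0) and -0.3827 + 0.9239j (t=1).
0.3278 + 0.0699i - 0.9396j + 0.0699k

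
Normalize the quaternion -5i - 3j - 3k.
-0.7625i - 0.4575j - 0.4575k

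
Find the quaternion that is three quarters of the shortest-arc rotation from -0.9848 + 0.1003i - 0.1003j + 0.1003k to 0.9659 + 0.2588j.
-0.9748 + 0.0253i - 0.22j + 0.0253k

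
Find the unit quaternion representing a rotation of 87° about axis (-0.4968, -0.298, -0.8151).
0.7254 - 0.342i - 0.2051j - 0.5611k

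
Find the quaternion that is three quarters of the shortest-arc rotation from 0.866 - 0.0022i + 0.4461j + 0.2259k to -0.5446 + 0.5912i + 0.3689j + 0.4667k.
0.7716 - 0.5167i - 0.1693j - 0.33k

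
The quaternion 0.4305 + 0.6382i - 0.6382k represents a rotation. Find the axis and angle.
axis = (√2/2, 0, -√2/2), θ = 129°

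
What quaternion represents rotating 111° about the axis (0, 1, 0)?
0.5664 + 0.8241j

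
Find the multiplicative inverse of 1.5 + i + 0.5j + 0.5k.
0.4 - 0.2667i - 0.1333j - 0.1333k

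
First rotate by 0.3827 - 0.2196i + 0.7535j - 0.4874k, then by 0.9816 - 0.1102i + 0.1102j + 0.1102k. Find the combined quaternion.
0.3221 - 0.3945i + 0.7039j - 0.4951k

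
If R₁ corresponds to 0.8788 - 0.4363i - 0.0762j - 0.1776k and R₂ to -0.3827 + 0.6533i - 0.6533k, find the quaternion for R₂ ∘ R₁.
-0.1673 + 0.6913i + 0.4302j - 0.5559k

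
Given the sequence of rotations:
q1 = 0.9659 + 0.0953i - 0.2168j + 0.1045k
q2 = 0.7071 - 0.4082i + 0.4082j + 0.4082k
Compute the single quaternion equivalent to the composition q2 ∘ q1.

q2 · q1 = 0.7677 - 0.1957i + 0.3225j + 0.5178k
0.7677 - 0.1957i + 0.3225j + 0.5178k


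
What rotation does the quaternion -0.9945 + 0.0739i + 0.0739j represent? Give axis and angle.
axis = (√2/2, √2/2, 0), θ = 348°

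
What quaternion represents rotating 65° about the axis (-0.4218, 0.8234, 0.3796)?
0.8434 - 0.2266i + 0.4424j + 0.204k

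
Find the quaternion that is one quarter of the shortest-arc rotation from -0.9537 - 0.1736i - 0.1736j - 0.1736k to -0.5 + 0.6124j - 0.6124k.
-0.9332 - 0.1424i + 0.0424j - 0.3272k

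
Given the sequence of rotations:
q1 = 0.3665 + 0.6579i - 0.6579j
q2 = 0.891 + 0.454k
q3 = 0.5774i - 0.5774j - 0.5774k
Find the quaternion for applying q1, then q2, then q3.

q2 · q1 = 0.3266 + 0.8849i - 0.2875j + 0.1664k
q3 · q2 · q1 = -0.5809 - 0.0735i - 0.7956j + 0.1564k
-0.5809 - 0.0735i - 0.7956j + 0.1564k


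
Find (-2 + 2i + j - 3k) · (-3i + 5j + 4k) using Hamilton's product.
13 + 25i - 9j + 5k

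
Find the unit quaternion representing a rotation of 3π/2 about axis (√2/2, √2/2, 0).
-0.7071 + 0.5i + 0.5j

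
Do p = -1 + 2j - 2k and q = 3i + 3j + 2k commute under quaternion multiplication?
No: pq = -2 + 7i - 9j - 8k ≠ -2 - 13i + 3j + 4k = qp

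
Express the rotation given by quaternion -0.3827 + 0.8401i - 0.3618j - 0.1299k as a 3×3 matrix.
[[0.7045, -0.7073, 0.0587], [-0.5085, -0.4453, 0.737], [-0.4952, -0.549, -0.6733]]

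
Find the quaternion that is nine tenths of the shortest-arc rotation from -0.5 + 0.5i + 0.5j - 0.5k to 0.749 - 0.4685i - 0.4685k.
-0.7718 + 0.5067i + 0.0639j + 0.3789k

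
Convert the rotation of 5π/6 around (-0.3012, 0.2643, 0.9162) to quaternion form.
0.2588 - 0.2909i + 0.2553j + 0.885k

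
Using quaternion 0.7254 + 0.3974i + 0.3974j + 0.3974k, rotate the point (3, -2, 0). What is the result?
(1.626, 1.941, -2.567)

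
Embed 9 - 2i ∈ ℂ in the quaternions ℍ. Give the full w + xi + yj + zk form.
9 - 2i + 0j + 0k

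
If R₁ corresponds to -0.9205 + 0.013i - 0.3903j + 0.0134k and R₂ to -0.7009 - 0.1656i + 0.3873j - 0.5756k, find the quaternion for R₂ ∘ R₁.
0.8062 - 0.0761i - 0.0882j + 0.58k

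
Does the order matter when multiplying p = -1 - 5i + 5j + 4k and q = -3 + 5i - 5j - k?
Yes: pq = 57 + 25i + 5j - 11k ≠ 57 - 5i - 25j - 11k = qp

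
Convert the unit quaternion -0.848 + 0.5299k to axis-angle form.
axis = (0, 0, 1), θ = 296°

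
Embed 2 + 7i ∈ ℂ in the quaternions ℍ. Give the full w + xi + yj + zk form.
2 + 7i + 0j + 0k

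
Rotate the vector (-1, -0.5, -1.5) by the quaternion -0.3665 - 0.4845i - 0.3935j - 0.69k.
(-1.111, -0.958, -1.161)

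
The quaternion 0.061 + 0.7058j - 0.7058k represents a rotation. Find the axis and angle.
axis = (0, √2/2, -√2/2), θ = 173°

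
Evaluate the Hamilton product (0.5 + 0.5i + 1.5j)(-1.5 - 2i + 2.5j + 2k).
-3.5 + 1.25i - 2j + 5.25k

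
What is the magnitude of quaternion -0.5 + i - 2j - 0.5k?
2.345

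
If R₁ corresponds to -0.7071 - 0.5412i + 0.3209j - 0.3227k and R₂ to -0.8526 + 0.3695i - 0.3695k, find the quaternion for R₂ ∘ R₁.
0.6836 + 0.3187i + 0.0456j + 0.655k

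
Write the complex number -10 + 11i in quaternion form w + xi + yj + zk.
-10 + 11i + 0j + 0k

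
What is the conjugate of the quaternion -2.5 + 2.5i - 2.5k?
-2.5 - 2.5i + 2.5k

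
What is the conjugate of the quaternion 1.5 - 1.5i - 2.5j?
1.5 + 1.5i + 2.5j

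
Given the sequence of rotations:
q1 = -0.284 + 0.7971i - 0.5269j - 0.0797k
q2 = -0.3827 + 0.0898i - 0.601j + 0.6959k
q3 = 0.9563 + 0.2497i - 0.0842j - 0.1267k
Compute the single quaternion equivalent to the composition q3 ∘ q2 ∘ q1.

q2 · q1 = -0.2241 + 0.084i + 0.9342j + 0.2646k
q3 · q2 · q1 = -0.1231 + 0.1205i + 0.8355j + 0.5218k
-0.1231 + 0.1205i + 0.8355j + 0.5218k
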